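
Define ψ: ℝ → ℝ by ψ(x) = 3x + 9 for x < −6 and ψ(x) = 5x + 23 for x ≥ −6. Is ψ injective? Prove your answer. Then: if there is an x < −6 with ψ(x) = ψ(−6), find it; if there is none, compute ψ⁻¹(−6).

-29/5

Both pieces are strictly increasing (slopes 3 and 5), so each is injective on its own interval.
The left piece maps (−∞, −6) onto (−∞, −9); the right piece maps [−6, ∞) onto [−7, ∞).
These images are disjoint, so no value is attained by both pieces. Therefore ψ is injective.
Because the two images are disjoint, no x < −6 has ψ(x) = ψ(−6), so we compute ψ⁻¹(−6): −6 lies in [−7, ∞), so solve 5x + 23 = −6: x = (−6 − 23)/5 = −29/5.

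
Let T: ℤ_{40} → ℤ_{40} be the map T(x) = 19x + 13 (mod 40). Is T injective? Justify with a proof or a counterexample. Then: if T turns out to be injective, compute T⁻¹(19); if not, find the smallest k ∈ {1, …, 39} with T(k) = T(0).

Suppose T(u) = T(v) in ℤ_{40}. Then 19u + 13 ≡ 19v + 13 (mod 40), thus 19(u − v) ≡ 0 (mod 40).
Since gcd(19, 40) = 1, 19 is invertible modulo 40, thus u − v ≡ 0 (mod 40), i.e. u = v.
Thus T is injective.
We now compute 19⁻¹ mod 40 explicitly. Euclid's algorithm: 40 = 2·19 + 2, 19 = 9·2 + 1; back-substituting gives 1 = 19·19 − 9·40, so 19⁻¹ ≡ 19 (mod 40).
Since T is injective, we compute T⁻¹(19): solve 19x + 13 ≡ 19 (mod 40), i.e. 19x ≡ 6 (mod 40).
Multiplying by 19⁻¹ = 19 gives x ≡ 19·6 = 114 = 2·40 + 34 ≡ 34 (mod 40).
Check: T(34) = 19·34 + 13 = 659 = 16·40 + 19 ≡ 19 (mod 40).

34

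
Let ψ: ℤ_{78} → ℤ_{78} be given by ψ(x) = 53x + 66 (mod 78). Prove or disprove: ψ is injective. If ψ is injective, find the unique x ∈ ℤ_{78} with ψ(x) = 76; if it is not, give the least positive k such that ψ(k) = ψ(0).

Recall: ψ is injective if ψ(u) = ψ(v) implies u = v.
Suppose ψ(u) = ψ(v) in ℤ_{78}. Then 53u + 66 ≡ 53v + 66 (mod 78), thus 53(u − v) ≡ 0 (mod 78).
Since gcd(53, 78) = 1, 53 is invertible modulo 78, so u − v ≡ 0 (mod 78), i.e. u = v.
So ψ is injective.
We now compute 53⁻¹ mod 78 explicitly. Euclid's algorithm: 78 = 1·53 + 25, 53 = 2·25 + 3, 25 = 8·3 + 1; back-substituting gives 1 = 53·53 − 36·78, so 53⁻¹ ≡ 53 (mod 78).
Since ψ is injective, we compute ψ⁻¹(76): solve 53x + 66 ≡ 76 (mod 78), i.e. 53x ≡ 10 (mod 78).
Multiplying by 53⁻¹ = 53 gives x ≡ 53·10 = 530 = 6·78 + 62 ≡ 62 (mod 78).
Check: ψ(62) = 53·62 + 66 = 3352 = 42·78 + 76 ≡ 76 (mod 78).

62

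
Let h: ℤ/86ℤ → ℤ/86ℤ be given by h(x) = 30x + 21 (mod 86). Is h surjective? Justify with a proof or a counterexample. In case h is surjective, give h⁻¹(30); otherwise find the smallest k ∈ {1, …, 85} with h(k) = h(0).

Recall: h is surjective if every y in the codomain equals h(x) for some x in the domain.
Since gcd(30, 86) = 2, we have 30x ≡ 0 (mod 2) for all x, so h(x) ≡ 1 (mod 2).
But 0 ≢ 1 (mod 2), so 0 ∈ ℤ/86ℤ has no preimage. So h is not surjective.
Since h is not surjective, we find the least positive k with h(k) = h(0): this means 30k ≡ 0 (mod 86), i.e. 86 ∣ 30k. Since gcd(30, 86) = 2, dividing through by 2 this holds exactly when 43 ∣ 15k, and as gcd(15, 43) = 1, exactly when 43 ∣ k.
The smallest positive such k is 43.

43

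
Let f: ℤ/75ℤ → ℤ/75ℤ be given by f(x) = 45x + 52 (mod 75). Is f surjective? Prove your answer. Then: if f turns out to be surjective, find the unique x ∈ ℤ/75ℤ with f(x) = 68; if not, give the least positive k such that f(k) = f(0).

Recall that f is surjective if every y in the codomain equals f(x) for some x in the domain.
Since gcd(45, 75) = 15, we have 45x ≡ 0 (mod 15) for all x, so f(x) ≡ 7 (mod 15).
But 0 ≢ 7 (mod 15), so 0 ∈ ℤ/75ℤ has no preimage. Thus f is not surjective.
Since f is not surjective, we find the least positive k with f(k) = f(0): this means 45k ≡ 0 (mod 75), i.e. 75 ∣ 45k. Since gcd(45, 75) = 15, dividing through by 15 this holds exactly when 5 ∣ 3k, and as gcd(3, 5) = 1, exactly when 5 ∣ k.
The smallest positive such k is 5.

5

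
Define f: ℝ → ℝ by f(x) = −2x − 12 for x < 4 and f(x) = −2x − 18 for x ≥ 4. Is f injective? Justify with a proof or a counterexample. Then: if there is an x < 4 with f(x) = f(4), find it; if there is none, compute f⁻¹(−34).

Both pieces are strictly decreasing (slopes −2 and −2), so each is injective on its own interval.
The left piece maps (−∞, 4) onto (−20, ∞); the right piece maps [4, ∞) onto (−∞, −26].
These images are disjoint, so no value is attained by both pieces. Thus f is injective.
Because the two images are disjoint, no x < 4 has f(x) = f(4), so we compute f⁻¹(−34): −34 lies in (−∞, −26], so solve −2x − 18 = −34: x = (−34 + 18)/(−2) = 8.

8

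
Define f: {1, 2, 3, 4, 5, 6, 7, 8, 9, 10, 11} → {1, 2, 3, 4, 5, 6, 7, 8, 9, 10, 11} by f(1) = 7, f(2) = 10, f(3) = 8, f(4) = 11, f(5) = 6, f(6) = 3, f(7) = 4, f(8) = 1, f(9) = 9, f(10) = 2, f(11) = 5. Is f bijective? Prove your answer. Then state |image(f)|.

The values 7, 10, 8, 11, 6, 3, 4, 1, 9, 2, 5 are a permutation of {1, 2, 3, 4, 5, 6, 7, 8, 9, 10, 11}: each element appears exactly once.
So f is injective and surjective, hence bijective.
The image of f is {1, 2, 3, 4, 5, 6, 7, 8, 9, 10, 11}, which has 11 elements.

11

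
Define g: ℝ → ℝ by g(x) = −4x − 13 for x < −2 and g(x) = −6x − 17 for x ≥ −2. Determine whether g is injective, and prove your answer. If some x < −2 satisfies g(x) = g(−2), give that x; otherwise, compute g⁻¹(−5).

Both pieces are strictly decreasing (slopes −4 and −6), so each is injective on its own interval.
The left piece maps (−∞, −2) onto (−5, ∞); the right piece maps [−2, ∞) onto (−∞, −5].
These images are disjoint, so no value is attained by both pieces. Therefore g is injective.
Because the two images are disjoint, no x < −2 has g(x) = g(−2), so we compute g⁻¹(−5): −5 lies in (−∞, −5], so solve −6x − 17 = −5: x = (−5 + 17)/(−6) = −2.

-2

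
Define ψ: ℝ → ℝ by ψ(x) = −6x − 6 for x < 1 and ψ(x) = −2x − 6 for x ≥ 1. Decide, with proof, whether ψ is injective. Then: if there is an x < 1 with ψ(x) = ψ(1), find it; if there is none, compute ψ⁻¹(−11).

1/3

Both pieces are strictly decreasing (slopes −6 and −2), so each is injective on its own interval.
The left piece maps (−∞, 1) onto (−12, ∞); the right piece maps [1, ∞) onto (−∞, −8].
These images overlap. In particular ψ(1) = −8 (right piece), and solving −6x − 6 = −8 on the left piece gives x = 1/3 < 1.
So ψ(1/3) = ψ(1) with 1/3 ≠ 1, and ψ is not injective. This x = 1/3 is the requested value below 1.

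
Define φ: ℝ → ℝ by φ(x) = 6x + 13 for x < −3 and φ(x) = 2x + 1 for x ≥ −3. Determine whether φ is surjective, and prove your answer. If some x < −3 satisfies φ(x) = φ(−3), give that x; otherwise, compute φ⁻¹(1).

Both pieces are strictly increasing (slopes 6 and 2), so each is injective on its own interval.
The left piece maps (−∞, −3) onto (−∞, −5); the right piece maps [−3, ∞) onto [−5, ∞).
These images together cover ℝ, so φ is surjective.
Because the two images are disjoint, no x < −3 has φ(x) = φ(−3), so we compute φ⁻¹(1): 1 lies in [−5, ∞), so solve 2x + 1 = 1: x = (1 − 1)/2 = 0.

0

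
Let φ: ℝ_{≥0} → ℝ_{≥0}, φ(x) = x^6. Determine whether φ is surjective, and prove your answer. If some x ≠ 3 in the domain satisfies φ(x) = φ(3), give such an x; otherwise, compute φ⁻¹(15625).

5

For any y ∈ ℝ_{≥0}, x = y^{1/6} ∈ ℝ_{≥0} gives φ(x) = y, so φ is surjective.
Since x ↦ x^6 is strictly increasing on ℝ_{≥0}, it is injective there, so no x ≠ 3 in the domain has φ(x) = φ(3). We therefore compute φ⁻¹(15625) = 15625^{1/6} = 5 (indeed 5^6 = 15625).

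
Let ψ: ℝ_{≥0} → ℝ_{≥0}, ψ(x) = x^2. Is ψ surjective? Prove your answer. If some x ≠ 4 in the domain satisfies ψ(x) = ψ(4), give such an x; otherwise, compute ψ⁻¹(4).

2

For any y ∈ ℝ_{≥0}, x = y^{1/2} ∈ ℝ_{≥0} gives ψ(x) = y, so ψ is surjective.
Since x ↦ x^2 is strictly increasing on ℝ_{≥0}, it is injective there, so no x ≠ 4 in the domain has ψ(x) = ψ(4). We therefore compute ψ⁻¹(4) = 4^{1/2} = 2 (indeed 2^2 = 4).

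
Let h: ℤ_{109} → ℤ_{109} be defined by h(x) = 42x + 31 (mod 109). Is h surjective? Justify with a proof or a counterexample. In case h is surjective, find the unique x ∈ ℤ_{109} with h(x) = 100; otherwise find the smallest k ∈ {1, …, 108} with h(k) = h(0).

By definition, h is surjective if every y in the codomain equals h(x) for some x in the domain.
Since gcd(42, 109) = 1, 42 is invertible modulo 109. Euclid's algorithm: 109 = 2·42 + 25, 42 = 1·25 + 17, 25 = 1·17 + 8, 17 = 2·8 + 1; back-substituting gives 1 = 13·42 − 5·109, so 42⁻¹ ≡ 13 (mod 109).
For any y ∈ ℤ_{109}, x = 13(y − 31) mod 109 satisfies h(x) = 42·13(y − 31) + 31 ≡ y (since 42·13 ≡ 1 mod 109). So every y has a preimage.
Hence h is surjective.
Since h is surjective, we compute h⁻¹(100): solve 42x + 31 ≡ 100 (mod 109), i.e. 42x ≡ 69 (mod 109).
Multiplying by 42⁻¹ = 13 gives x ≡ 13·69 = 897 = 8·109 + 25 ≡ 25 (mod 109).
Check: h(25) = 42·25 + 31 = 1081 = 9·109 + 100 ≡ 100 (mod 109).

25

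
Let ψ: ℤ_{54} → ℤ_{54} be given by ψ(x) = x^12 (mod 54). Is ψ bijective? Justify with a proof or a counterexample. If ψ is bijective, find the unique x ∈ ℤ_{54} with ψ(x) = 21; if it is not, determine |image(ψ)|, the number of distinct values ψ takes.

8

ψ(0) = 0^12 = 0.
ψ(6): Repeated squaring mod 54: 6^1 ≡ 6, 6^2 ≡ 6² = 36, 6^4 ≡ 36² = 1296 ≡ 0, 6^8 ≡ 0² = 0. Since 12 = 8 + 4, 6^12 ≡ 0·0: 0·0 = 0. So 6^12 ≡ 0 (mod 54).
So ψ(0) = ψ(6) = 0 while 0 ≠ 6, therefore ψ is not injective, hence not bijective.
Since ψ is not bijective, we determine |image(ψ)|. Computing x^12 mod 54 for each x (by repeated squaring, reducing mod 54 at every step), the values ψ(0), ψ(1), …, ψ(53) are: 0, 1, 46, 27, 10, 37, 0, 19, 28, 27, 28, 19, 0, 37, 10, 27, 46, 1, 0, 1, 46, 27, 10, 37, 0, 19, 28, 27, 28, 19, 0, 37, 10, 27, 46, 1, 0, 1, 46, 27, 10, 37, 0, 19, 28, 27, 28, 19, 0, 37, 10, 27, 46, 1.
The distinct values are {0, 1, 10, 19, 27, 28, 37, 46}; there are 8 of them.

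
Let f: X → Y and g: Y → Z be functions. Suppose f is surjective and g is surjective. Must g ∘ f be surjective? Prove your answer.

Let c ∈ Z. Since g is surjective, there is b ∈ Y with g(b) = c. Since f is surjective, there is a ∈ X with f(a) = b.
Then (g ∘ f)(a) = g(b) = c. Thus g ∘ f is surjective.

surjective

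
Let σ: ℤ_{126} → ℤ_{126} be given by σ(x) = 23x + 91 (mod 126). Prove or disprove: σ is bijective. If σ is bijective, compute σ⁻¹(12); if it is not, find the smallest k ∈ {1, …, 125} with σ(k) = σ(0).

Recall: σ is injective if σ(a) = σ(b) implies a = b.
If σ(a) = σ(b), then 23a ≡ 23b (mod 126). Because gcd(23, 126) = 1, we may cancel 23 to get a ≡ b (mod 126).
We now compute 23⁻¹ mod 126 explicitly. Euclid's algorithm: 126 = 5·23 + 11, 23 = 2·11 + 1; back-substituting gives 1 = 11·23 − 2·126, so 23⁻¹ ≡ 11 (mod 126).
Then y ↦ 11(y − 91) is a two-sided inverse to σ, so every y ∈ ℤ_{126} has a preimage.
Therefore σ is bijective.
Since σ is bijective, we compute σ⁻¹(12): solve 23x + 91 ≡ 12 (mod 126), i.e. 23x ≡ 47 (mod 126).
Multiplying by 23⁻¹ = 11 gives x ≡ 11·47 = 517 = 4·126 + 13 ≡ 13 (mod 126).
Check: σ(13) = 23·13 + 91 = 390 = 3·126 + 12 ≡ 12 (mod 126).

13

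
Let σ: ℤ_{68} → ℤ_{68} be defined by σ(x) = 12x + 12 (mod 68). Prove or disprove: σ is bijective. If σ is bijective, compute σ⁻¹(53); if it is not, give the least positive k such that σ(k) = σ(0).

Recall: σ is injective when σ(u) = σ(v) forces u = v.
We have gcd(12, 68) = 4 > 1. Taking u = 0 and v = 17: σ(0) = 12 and σ(17) = 12·17 + 12 = 216 ≡ 12 (mod 68).
So σ(0) = σ(17) while 0 ≠ 17, thus σ is not injective, hence not bijective.
Since σ is not bijective, we find the least positive k with σ(k) = σ(0): this means 12k ≡ 0 (mod 68), i.e. 68 ∣ 12k. Since gcd(12, 68) = 4, dividing through by 4 this holds exactly when 17 ∣ 3k, and as gcd(3, 17) = 1, exactly when 17 ∣ k.
The smallest positive such k is 17.

17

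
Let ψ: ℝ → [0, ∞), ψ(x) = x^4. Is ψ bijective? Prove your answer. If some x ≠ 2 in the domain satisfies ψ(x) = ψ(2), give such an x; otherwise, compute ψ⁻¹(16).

ψ(2) = 16 = (−2)^4 = ψ(−2) (since 4 is even), with 2 ≠ −2. So ψ is not injective, hence not bijective.
For the follow-up, such an x exists: taking x = −2 ∈ ℝ gives ψ(−2) = 16 = ψ(2) with −2 ≠ 2.

-2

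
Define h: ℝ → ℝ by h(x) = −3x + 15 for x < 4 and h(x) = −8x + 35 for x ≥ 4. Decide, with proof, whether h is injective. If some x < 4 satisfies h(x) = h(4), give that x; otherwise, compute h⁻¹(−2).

37/8

Both pieces are strictly decreasing (slopes −3 and −8), so each is injective on its own interval.
The left piece maps (−∞, 4) onto (3, ∞); the right piece maps [4, ∞) onto (−∞, 3].
These images are disjoint, so no value is attained by both pieces. Thus h is injective.
Because the two images are disjoint, no x < 4 has h(x) = h(4), so we compute h⁻¹(−2): −2 lies in (−∞, 3], so solve −8x + 35 = −2: x = (−2 − 35)/(−8) = 37/8.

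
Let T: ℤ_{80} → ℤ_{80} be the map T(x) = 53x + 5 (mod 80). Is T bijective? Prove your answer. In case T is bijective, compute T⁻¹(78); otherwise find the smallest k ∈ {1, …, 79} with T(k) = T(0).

By definition, T is injective when T(x_1) = T(x_2) forces x_1 = x_2.
Suppose T(x_1) = T(x_2) in ℤ_{80}. Then 53x_1 + 5 ≡ 53x_2 + 5 (mod 80), hence 53(x_1 − x_2) ≡ 0 (mod 80).
Since gcd(53, 80) = 1, 53 is invertible modulo 80, so x_1 − x_2 ≡ 0 (mod 80), i.e. x_1 = x_2.
We now compute 53⁻¹ mod 80 explicitly. Euclid's algorithm: 80 = 1·53 + 27, 53 = 1·27 + 26, 27 = 1·26 + 1; back-substituting gives 1 = 77·53 − 51·80, so 53⁻¹ ≡ 77 (mod 80).
Then y ↦ 77(y − 5) is a two-sided inverse to T, so every y ∈ ℤ_{80} has a preimage.
Thus T is bijective.
Since T is bijective, we compute T⁻¹(78): solve 53x + 5 ≡ 78 (mod 80), i.e. 53x ≡ 73 (mod 80).
Multiplying by 53⁻¹ = 77 gives x ≡ 77·73 = 5621 = 70·80 + 21 ≡ 21 (mod 80).
Check: T(21) = 53·21 + 5 = 1118 = 13·80 + 78 ≡ 78 (mod 80).

21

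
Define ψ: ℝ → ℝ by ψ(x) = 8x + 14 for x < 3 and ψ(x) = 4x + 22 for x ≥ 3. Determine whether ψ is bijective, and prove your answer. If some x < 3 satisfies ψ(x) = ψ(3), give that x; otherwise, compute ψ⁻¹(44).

Both pieces are strictly increasing (slopes 8 and 4), so each is injective on its own interval.
The left piece maps (−∞, 3) onto (−∞, 38); the right piece maps [3, ∞) onto [34, ∞).
These images overlap. In particular ψ(3) = 34 (right piece), and solving 8x + 14 = 34 on the left piece gives x = 5/2 < 3.
So ψ(5/2) = ψ(3) with 5/2 ≠ 3, and ψ is not injective, hence not bijective. This x = 5/2 is the requested value below 3.

5/2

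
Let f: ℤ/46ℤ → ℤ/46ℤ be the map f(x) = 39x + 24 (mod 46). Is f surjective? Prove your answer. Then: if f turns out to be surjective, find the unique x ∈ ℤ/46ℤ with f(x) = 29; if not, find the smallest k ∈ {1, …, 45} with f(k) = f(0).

19

Recall: surjectivity means every element of the codomain has a preimage under f.
Since gcd(39, 46) = 1, 39 is invertible modulo 46. Euclid's algorithm: 46 = 1·39 + 7, 39 = 5·7 + 4, 7 = 1·4 + 3, 4 = 1·3 + 1; back-substituting gives 1 = 13·39 − 11·46, so 39⁻¹ ≡ 13 (mod 46).
For any y ∈ ℤ/46ℤ, x = 13(y − 24) mod 46 satisfies f(x) = 39·13(y − 24) + 24 ≡ y (since 39·13 ≡ 1 mod 46). So every y has a preimage.
Therefore f is surjective.
Since f is surjective, we compute f⁻¹(29): solve 39x + 24 ≡ 29 (mod 46), i.e. 39x ≡ 5 (mod 46).
Multiplying by 39⁻¹ = 13 gives x ≡ 13·5 = 65 = 1·46 + 19 ≡ 19 (mod 46).
Check: f(19) = 39·19 + 24 = 765 = 16·46 + 29 ≡ 29 (mod 46).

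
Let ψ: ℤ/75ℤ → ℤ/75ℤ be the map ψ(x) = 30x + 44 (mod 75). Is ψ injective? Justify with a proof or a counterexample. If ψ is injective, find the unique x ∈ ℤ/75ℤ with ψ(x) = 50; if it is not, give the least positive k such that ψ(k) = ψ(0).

5

We have gcd(30, 75) = 15 > 1. Taking s = 0 and t = 5: ψ(0) = 44 and ψ(5) = 30·5 + 44 = 194 ≡ 44 (mod 75).
So ψ(0) = ψ(5) while 0 ≠ 5, so ψ is not injective.
Since ψ is not injective, we find the least positive k with ψ(k) = ψ(0): this means 30k ≡ 0 (mod 75), i.e. 75 ∣ 30k. Since gcd(30, 75) = 15, dividing through by 15 this holds exactly when 5 ∣ 2k, and as gcd(2, 5) = 1, exactly when 5 ∣ k.
The smallest positive such k is 5.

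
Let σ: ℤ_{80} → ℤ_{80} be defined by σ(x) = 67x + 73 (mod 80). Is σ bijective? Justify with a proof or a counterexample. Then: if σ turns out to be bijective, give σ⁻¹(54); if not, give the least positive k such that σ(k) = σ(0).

63

Suppose σ(x_1) = σ(x_2) in ℤ_{80}. Then 67x_1 + 73 ≡ 67x_2 + 73 (mod 80), thus 67(x_1 − x_2) ≡ 0 (mod 80).
Since gcd(67, 80) = 1, 67 is invertible modulo 80, therefore x_1 − x_2 ≡ 0 (mod 80), i.e. x_1 = x_2.
We now compute 67⁻¹ mod 80 explicitly. Euclid's algorithm: 80 = 1·67 + 13, 67 = 5·13 + 2, 13 = 6·2 + 1; back-substituting gives 1 = 43·67 − 36·80, so 67⁻¹ ≡ 43 (mod 80).
For any y ∈ ℤ_{80}, x = 43(y − 73) mod 80 satisfies σ(x) = 67·43(y − 73) + 73 ≡ y (since 67·43 ≡ 1 mod 80). So every y has a preimage.
Therefore σ is bijective.
Since σ is bijective, we compute σ⁻¹(54): solve 67x + 73 ≡ 54 (mod 80), i.e. 67x ≡ 61 (mod 80).
Multiplying by 67⁻¹ = 43 gives x ≡ 43·61 = 2623 = 32·80 + 63 ≡ 63 (mod 80).
Check: σ(63) = 67·63 + 73 = 4294 = 53·80 + 54 ≡ 54 (mod 80).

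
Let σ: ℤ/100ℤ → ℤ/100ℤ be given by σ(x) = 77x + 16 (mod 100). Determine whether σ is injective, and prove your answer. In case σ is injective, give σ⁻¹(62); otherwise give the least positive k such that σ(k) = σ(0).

Recall that σ is injective when σ(x_1) = σ(x_2) forces x_1 = x_2.
If σ(x_1) = σ(x_2), then 77x_1 ≡ 77x_2 (mod 100). Because gcd(77, 100) = 1, we may cancel 77 to get x_1 ≡ x_2 (mod 100).
Thus σ is injective.
We now compute 77⁻¹ mod 100 explicitly. Euclid's algorithm: 100 = 1·77 + 23, 77 = 3·23 + 8, 23 = 2·8 + 7, 8 = 1·7 + 1; back-substituting gives 1 = 13·77 − 10·100, so 77⁻¹ ≡ 13 (mod 100).
Since σ is injective, we compute σ⁻¹(62): solve 77x + 16 ≡ 62 (mod 100), i.e. 77x ≡ 46 (mod 100).
Multiplying by 77⁻¹ = 13 gives x ≡ 13·46 = 598 = 5·100 + 98 ≡ 98 (mod 100).
Check: σ(98) = 77·98 + 16 = 7562 = 75·100 + 62 ≡ 62 (mod 100).

98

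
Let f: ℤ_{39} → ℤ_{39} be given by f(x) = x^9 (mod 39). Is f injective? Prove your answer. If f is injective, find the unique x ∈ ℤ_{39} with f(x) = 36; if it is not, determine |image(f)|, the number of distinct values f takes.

f(2): Repeated squaring mod 39: 2^1 ≡ 2, 2^2 ≡ 2² = 4, 2^4 ≡ 4² = 16, 2^8 ≡ 16² = 256 ≡ 22. Since 9 = 8 + 1, 2^9 ≡ 22·2: 22·2 = 44 ≡ 5. So 2^9 ≡ 5 (mod 39).
f(5): Repeated squaring mod 39: 5^1 ≡ 5, 5^2 ≡ 5² = 25, 5^4 ≡ 25² = 625 ≡ 1, 5^8 ≡ 1² = 1. Since 9 = 8 + 1, 5^9 ≡ 1·5: 1·5 = 5. So 5^9 ≡ 5 (mod 39).
So f(2) = f(5) = 5 while 2 ≠ 5, so f is not injective.
Since f is not injective, we determine |image(f)|. Computing x^9 mod 39 for each x (by repeated squaring, reducing mod 39 at every step), the values f(0), f(1), …, f(38) are: 0, 1, 5, 27, 25, 5, 18, 34, 8, 27, 25, 8, 12, 13, 14, 18, 1, 38, 18, 31, 8, 21, 1, 38, 21, 25, 26, 27, 31, 14, 12, 31, 5, 21, 34, 14, 12, 34, 38.
The distinct values are {0, 1, 5, 8, 12, 13, 14, 18, 21, 25, 26, 27, 31, 34, 38}; there are 15 of them.

15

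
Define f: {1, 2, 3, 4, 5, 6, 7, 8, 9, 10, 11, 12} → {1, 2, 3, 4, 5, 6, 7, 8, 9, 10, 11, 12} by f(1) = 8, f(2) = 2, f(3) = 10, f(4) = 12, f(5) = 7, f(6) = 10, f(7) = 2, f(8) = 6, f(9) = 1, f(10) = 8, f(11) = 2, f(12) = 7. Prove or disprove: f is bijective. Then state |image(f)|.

f(3) = 10 = f(6) with 3 ≠ 6, so f is not injective, hence not bijective.
The image of f is {1, 2, 6, 7, 8, 10, 12}, which has 7 elements.

7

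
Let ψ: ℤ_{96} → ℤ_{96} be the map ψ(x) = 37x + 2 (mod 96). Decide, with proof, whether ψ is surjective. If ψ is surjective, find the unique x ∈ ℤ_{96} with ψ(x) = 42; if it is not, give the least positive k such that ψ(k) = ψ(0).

40

Since gcd(37, 96) = 1, 37 is invertible modulo 96. Euclid's algorithm: 96 = 2·37 + 22, 37 = 1·22 + 15, 22 = 1·15 + 7, 15 = 2·7 + 1; back-substituting gives 1 = 13·37 − 5·96, so 37⁻¹ ≡ 13 (mod 96).
Then y ↦ 13(y − 2) is a two-sided inverse to ψ, so every y ∈ ℤ_{96} has a preimage.
Thus ψ is surjective.
Since ψ is surjective, we find ψ⁻¹(42): we need 37x ≡ 42 − 2 ≡ 40 (mod 96). Using 37⁻¹ = 13: x ≡ 13·40 = 520 = 5·96 + 40, so x = 40.
Check: ψ(40) = 37·40 + 2 = 1482 = 15·96 + 42 ≡ 42 (mod 96).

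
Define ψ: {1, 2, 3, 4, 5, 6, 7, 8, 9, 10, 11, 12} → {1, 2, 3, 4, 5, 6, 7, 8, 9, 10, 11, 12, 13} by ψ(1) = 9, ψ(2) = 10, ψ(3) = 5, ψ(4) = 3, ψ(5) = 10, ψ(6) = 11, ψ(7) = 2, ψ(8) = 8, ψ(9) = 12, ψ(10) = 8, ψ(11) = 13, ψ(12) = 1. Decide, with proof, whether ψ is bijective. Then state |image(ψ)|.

10

ψ(2) = 10 = ψ(5) with 2 ≠ 5, so ψ is not injective, hence not bijective.
The image of ψ is {1, 2, 3, 5, 8, 9, 10, 11, 12, 13}, which has 10 elements.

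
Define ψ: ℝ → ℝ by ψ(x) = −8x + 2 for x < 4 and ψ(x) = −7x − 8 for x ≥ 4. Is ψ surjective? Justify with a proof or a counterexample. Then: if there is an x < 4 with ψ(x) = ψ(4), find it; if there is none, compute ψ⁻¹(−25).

Both pieces are strictly decreasing (slopes −8 and −7), so each is injective on its own interval.
The left piece maps (−∞, 4) onto (−30, ∞); the right piece maps [4, ∞) onto (−∞, −36].
The union (−30, ∞) ∪ (−∞, −36] omits the interval between −30 and −36; in particular −30 has no preimage. So ψ is not surjective.
Because the two images are disjoint, no x < 4 has ψ(x) = ψ(4), so we compute ψ⁻¹(−25): −25 lies in (−30, ∞), so solve −8x + 2 = −25: x = (−25 − 2)/(−8) = 27/8.

27/8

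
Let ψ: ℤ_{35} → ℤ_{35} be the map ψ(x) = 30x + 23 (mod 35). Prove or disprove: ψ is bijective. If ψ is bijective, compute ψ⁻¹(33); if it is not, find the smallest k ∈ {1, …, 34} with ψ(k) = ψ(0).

We have gcd(30, 35) = 5 > 1. Taking x_1 = 0 and x_2 = 7: ψ(0) = 23 and ψ(7) = 30·7 + 23 = 233 ≡ 23 (mod 35).
So ψ(0) = ψ(7) while 0 ≠ 7, therefore ψ is not injective, hence not bijective.
Since ψ is not bijective, we find the least positive k with ψ(k) = ψ(0): this means 30k ≡ 0 (mod 35), i.e. 35 ∣ 30k. Since gcd(30, 35) = 5, dividing through by 5 this holds exactly when 7 ∣ 6k, and as gcd(6, 7) = 1, exactly when 7 ∣ k.
The smallest positive such k is 7.

7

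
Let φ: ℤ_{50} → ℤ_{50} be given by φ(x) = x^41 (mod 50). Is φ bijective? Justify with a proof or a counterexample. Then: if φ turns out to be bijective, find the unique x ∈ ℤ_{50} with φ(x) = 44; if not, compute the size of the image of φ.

42

φ(0) = 0^41 = 0.
φ(10): Repeated squaring mod 50: 10^1 ≡ 10, 10^2 ≡ 10² = 100 ≡ 0, 10^4 ≡ 0² = 0, 10^8 ≡ 0² = 0, 10^16 ≡ 0² = 0, 10^32 ≡ 0² = 0. Since 41 = 32 + 8 + 1, 10^41 ≡ 0·0·10: 0·0 = 0, then 0·10 = 0. So 10^41 ≡ 0 (mod 50).
So φ(0) = φ(10) = 0 while 0 ≠ 10, hence φ is not injective, hence not bijective.
Since φ is not bijective, we determine |image(φ)|. Computing x^41 mod 50 for each x (by repeated squaring, reducing mod 50 at every step), the values φ(0), φ(1), …, φ(49) are: 0, 1, 2, 3, 4, 25, 6, 7, 8, 9, 0, 11, 12, 13, 14, 25, 16, 17, 18, 19, 0, 21, 22, 23, 24, 25, 26, 27, 28, 29, 0, 31, 32, 33, 34, 25, 36, 37, 38, 39, 0, 41, 42, 43, 44, 25, 46, 47, 48, 49.
The distinct values are {0, 1, 2, 3, 4, 6, 7, 8, 9, 11, 12, 13, 14, 16, 17, 18, 19, 21, 22, 23, 24, 25, 26, 27, 28, 29, 31, 32, 33, 34, 36, 37, 38, 39, 41, 42, 43, 44, 46, 47, 48, 49}; there are 42 of them.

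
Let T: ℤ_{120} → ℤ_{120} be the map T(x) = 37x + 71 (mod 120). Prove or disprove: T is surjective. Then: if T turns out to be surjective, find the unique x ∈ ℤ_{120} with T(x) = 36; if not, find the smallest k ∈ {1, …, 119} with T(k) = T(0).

25

Since gcd(37, 120) = 1, 37 is invertible modulo 120. Euclid's algorithm: 120 = 3·37 + 9, 37 = 4·9 + 1; back-substituting gives 1 = 13·37 − 4·120, so 37⁻¹ ≡ 13 (mod 120).
Then y ↦ 13(y − 71) is a two-sided inverse to T, so every y ∈ ℤ_{120} has a preimage.
So T is surjective.
Since T is surjective, we find T⁻¹(36): we need 37x ≡ 36 − 71 ≡ 85 (mod 120). Using 37⁻¹ = 13: x ≡ 13·85 = 1105 = 9·120 + 25, so x = 25.
Check: T(25) = 37·25 + 71 = 996 = 8·120 + 36 ≡ 36 (mod 120).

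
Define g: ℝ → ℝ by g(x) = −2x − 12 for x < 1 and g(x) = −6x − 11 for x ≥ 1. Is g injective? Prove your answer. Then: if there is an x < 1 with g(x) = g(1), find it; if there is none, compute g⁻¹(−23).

Both pieces are strictly decreasing (slopes −2 and −6), so each is injective on its own interval.
The left piece maps (−∞, 1) onto (−14, ∞); the right piece maps [1, ∞) onto (−∞, −17].
These images are disjoint, so no value is attained by both pieces. Hence g is injective.
Because the two images are disjoint, no x < 1 has g(x) = g(1), so we compute g⁻¹(−23): −23 lies in (−∞, −17], so solve −6x − 11 = −23: x = (−23 + 11)/(−6) = 2.

2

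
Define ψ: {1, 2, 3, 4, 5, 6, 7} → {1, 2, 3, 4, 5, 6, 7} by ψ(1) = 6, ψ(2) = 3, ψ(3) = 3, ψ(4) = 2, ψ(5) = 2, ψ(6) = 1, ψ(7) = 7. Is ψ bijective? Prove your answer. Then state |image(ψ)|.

5

ψ(2) = 3 = ψ(3) with 2 ≠ 3, so ψ is not injective, hence not bijective.
The image of ψ is {1, 2, 3, 6, 7}, which has 5 elements.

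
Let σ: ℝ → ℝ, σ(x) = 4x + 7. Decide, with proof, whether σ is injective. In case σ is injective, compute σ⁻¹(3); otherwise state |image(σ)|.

-1

Suppose σ(x_1) = σ(x_2). Then 4x_1 + 7 = 4x_2 + 7, therefore 4x_1 = 4x_2, thus x_1 = x_2.
Thus σ is injective.
Since σ is injective, we compute σ⁻¹(3) = (3 − 7)/4 = −1.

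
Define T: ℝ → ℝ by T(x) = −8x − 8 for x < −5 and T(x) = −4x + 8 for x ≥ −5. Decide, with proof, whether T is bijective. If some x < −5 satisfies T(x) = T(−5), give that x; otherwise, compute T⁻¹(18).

-5/2

Both pieces are strictly decreasing (slopes −8 and −4), so each is injective on its own interval.
The left piece maps (−∞, −5) onto (32, ∞); the right piece maps [−5, ∞) onto (−∞, 28].
The images leave a gap (32 has no preimage), so T is not surjective, hence not bijective.
Because the two images are disjoint, no x < −5 has T(x) = T(−5), so we compute T⁻¹(18): 18 lies in (−∞, 28], so solve −4x + 8 = 18: x = (18 − 8)/(−4) = −5/2.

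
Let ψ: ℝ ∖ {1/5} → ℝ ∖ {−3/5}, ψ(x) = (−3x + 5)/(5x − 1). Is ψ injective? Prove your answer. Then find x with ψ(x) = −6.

1/27

Suppose ψ(x_1) = ψ(x_2). Cross-multiplying: (−3x_1 + 5)(5x_2 − 1) = (−3x_2 + 5)(5x_1 − 1).
Expanding both sides and cancelling the symmetric terms leaves −22·(x_1 − x_2) = 0. Since −22 ≠ 0, x_1 = x_2. Hence ψ is injective.
Solving ψ(x) = −6: cross-multiplying gives −3x + 5 = −6(5x − 1), which rearranges to 27x = 1, so x = 1/27.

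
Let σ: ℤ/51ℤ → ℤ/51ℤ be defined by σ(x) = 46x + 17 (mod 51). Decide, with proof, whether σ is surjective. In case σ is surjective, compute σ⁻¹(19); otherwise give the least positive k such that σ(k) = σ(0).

Since gcd(46, 51) = 1, 46 is invertible modulo 51. Euclid's algorithm: 51 = 1·46 + 5, 46 = 9·5 + 1; back-substituting gives 1 = 10·46 − 9·51, so 46⁻¹ ≡ 10 (mod 51).
Then y ↦ 10(y − 17) is a two-sided inverse to σ, so every y ∈ ℤ/51ℤ has a preimage.
Therefore σ is surjective.
Since σ is surjective, we find σ⁻¹(19): we need 46x ≡ 19 − 17 ≡ 2 (mod 51). Using 46⁻¹ = 10: x ≡ 10·2 = 20, so x = 20.
Check: σ(20) = 46·20 + 17 = 937 = 18·51 + 19 ≡ 19 (mod 51).

20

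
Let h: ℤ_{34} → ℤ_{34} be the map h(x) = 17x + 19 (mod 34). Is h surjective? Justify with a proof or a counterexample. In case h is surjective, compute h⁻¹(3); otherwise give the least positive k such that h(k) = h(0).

Since gcd(17, 34) = 17, we have 17x ≡ 0 (mod 17) for all x, so h(x) ≡ 2 (mod 17).
But 0 ≢ 2 (mod 17), so 0 ∈ ℤ_{34} has no preimage. Thus h is not surjective.
Since h is not surjective, we find the least positive k with h(k) = h(0): this means 17k ≡ 0 (mod 34), i.e. 34 ∣ 17k. Since gcd(17, 34) = 17, dividing through by 17 this holds exactly when 2 ∣ k.
The smallest positive such k is 2.

2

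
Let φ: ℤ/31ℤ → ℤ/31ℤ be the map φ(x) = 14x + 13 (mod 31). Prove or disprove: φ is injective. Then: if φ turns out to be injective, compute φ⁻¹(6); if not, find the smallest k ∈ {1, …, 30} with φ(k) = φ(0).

Recall that injectivity means: for all u, v in the domain, φ(u) = φ(v) implies u = v.
If φ(u) = φ(v), then 14u ≡ 14v (mod 31). Because gcd(14, 31) = 1, we may cancel 14 to get u ≡ v (mod 31).
Thus φ is injective.
We now compute 14⁻¹ mod 31 explicitly. Euclid's algorithm: 31 = 2·14 + 3, 14 = 4·3 + 2, 3 = 1·2 + 1; back-substituting gives 1 = 20·14 − 9·31, so 14⁻¹ ≡ 20 (mod 31).
Since φ is injective, we find φ⁻¹(6): we need 14x ≡ 6 − 13 ≡ 24 (mod 31). Using 14⁻¹ = 20: x ≡ 20·24 = 480 = 15·31 + 15, so x = 15.
Check: φ(15) = 14·15 + 13 = 223 = 7·31 + 6 ≡ 6 (mod 31).

15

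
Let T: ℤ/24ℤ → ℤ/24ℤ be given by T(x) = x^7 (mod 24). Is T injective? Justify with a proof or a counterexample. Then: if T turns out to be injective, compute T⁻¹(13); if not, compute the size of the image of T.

T(0) = 0^7 = 0.
T(6): Repeated squaring mod 24: 6^1 ≡ 6, 6^2 ≡ 6² = 36 ≡ 12, 6^4 ≡ 12² = 144 ≡ 0. Since 7 = 4 + 2 + 1, 6^7 ≡ 0·12·6: 0·12 = 0, then 0·6 = 0. So 6^7 ≡ 0 (mod 24).
So T(0) = T(6) = 0 while 0 ≠ 6, thus T is not injective.
Since T is not injective, we determine |image(T)|. Computing x^7 mod 24 for each x (by repeated squaring, reducing mod 24 at every step), the values T(0), T(1), …, T(23) are: 0, 1, 8, 3, 16, 5, 0, 7, 8, 9, 16, 11, 0, 13, 8, 15, 16, 17, 0, 19, 8, 21, 16, 23.
The distinct values are {0, 1, 3, 5, 7, 8, 9, 11, 13, 15, 16, 17, 19, 21, 23}; there are 15 of them.

15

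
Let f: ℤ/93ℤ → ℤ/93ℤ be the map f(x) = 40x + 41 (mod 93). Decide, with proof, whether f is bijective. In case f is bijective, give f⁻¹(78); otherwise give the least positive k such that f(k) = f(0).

If f(s) = f(t), then 40s ≡ 40t (mod 93). Because gcd(40, 93) = 1, we may cancel 40 to get s ≡ t (mod 93).
We now compute 40⁻¹ mod 93 explicitly. Euclid's algorithm: 93 = 2·40 + 13, 40 = 3·13 + 1; back-substituting gives 1 = 7·40 − 3·93, so 40⁻¹ ≡ 7 (mod 93).
For any y ∈ ℤ/93ℤ, x = 7(y − 41) mod 93 satisfies f(x) = 40·7(y − 41) + 41 ≡ y (since 40·7 ≡ 1 mod 93). So every y has a preimage.
So f is bijective.
Since f is bijective, we find f⁻¹(78): we need 40x ≡ 78 − 41 ≡ 37 (mod 93). Using 40⁻¹ = 7: x ≡ 7·37 = 259 = 2·93 + 73, so x = 73.
Check: f(73) = 40·73 + 41 = 2961 = 31·93 + 78 ≡ 78 (mod 93).

73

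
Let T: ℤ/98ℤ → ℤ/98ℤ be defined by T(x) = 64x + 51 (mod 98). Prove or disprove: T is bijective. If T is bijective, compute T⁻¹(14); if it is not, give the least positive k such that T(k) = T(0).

We have gcd(64, 98) = 2 > 1. Taking u = 0 and v = 49: T(0) = 51 and T(49) = 64·49 + 51 = 3187 ≡ 51 (mod 98).
So T(0) = T(49) while 0 ≠ 49, so T is not injective, hence not bijective.
Since T is not bijective, we find the least positive k with T(k) = T(0): this means 64k ≡ 0 (mod 98), i.e. 98 ∣ 64k. Since gcd(64, 98) = 2, dividing through by 2 this holds exactly when 49 ∣ 32k, and as gcd(32, 49) = 1, exactly when 49 ∣ k.
The smallest positive such k is 49.

49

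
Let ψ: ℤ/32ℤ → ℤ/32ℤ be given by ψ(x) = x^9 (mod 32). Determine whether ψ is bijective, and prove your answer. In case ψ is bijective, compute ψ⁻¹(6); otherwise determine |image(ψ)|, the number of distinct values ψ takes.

ψ(0) = 0^9 = 0.
ψ(2): Repeated squaring mod 32: 2^1 ≡ 2, 2^2 ≡ 2² = 4, 2^4 ≡ 4² = 16, 2^8 ≡ 16² = 256 ≡ 0. Since 9 = 8 + 1, 2^9 ≡ 0·2: 0·2 = 0. So 2^9 ≡ 0 (mod 32).
So ψ(0) = ψ(2) = 0 while 0 ≠ 2, so ψ is not injective, hence not bijective.
Since ψ is not bijective, we determine |image(ψ)|. Computing x^9 mod 32 for each x (by repeated squaring, reducing mod 32 at every step), the values ψ(0), ψ(1), …, ψ(31) are: 0, 1, 0, 3, 0, 5, 0, 7, 0, 9, 0, 11, 0, 13, 0, 15, 0, 17, 0, 19, 0, 21, 0, 23, 0, 25, 0, 27, 0, 29, 0, 31.
The distinct values are {0, 1, 3, 5, 7, 9, 11, 13, 15, 17, 19, 21, 23, 25, 27, 29, 31}; there are 17 of them.

17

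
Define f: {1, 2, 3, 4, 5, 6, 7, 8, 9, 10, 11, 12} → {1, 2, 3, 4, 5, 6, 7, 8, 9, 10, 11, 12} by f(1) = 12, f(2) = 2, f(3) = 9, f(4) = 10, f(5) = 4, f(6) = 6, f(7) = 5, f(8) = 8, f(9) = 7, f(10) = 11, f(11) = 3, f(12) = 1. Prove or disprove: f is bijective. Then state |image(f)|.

The values 12, 2, 9, 10, 4, 6, 5, 8, 7, 11, 3, 1 are a permutation of {1, 2, 3, 4, 5, 6, 7, 8, 9, 10, 11, 12}: each element appears exactly once.
So f is injective and surjective, hence bijective.
The image of f is {1, 2, 3, 4, 5, 6, 7, 8, 9, 10, 11, 12}, which has 12 elements.

12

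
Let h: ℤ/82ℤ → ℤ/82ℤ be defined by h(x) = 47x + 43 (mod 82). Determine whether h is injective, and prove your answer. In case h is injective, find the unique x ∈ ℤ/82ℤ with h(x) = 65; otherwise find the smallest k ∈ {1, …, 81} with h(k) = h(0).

72

If h(x_1) = h(x_2), then 47x_1 ≡ 47x_2 (mod 82). Because gcd(47, 82) = 1, we may cancel 47 to get x_1 ≡ x_2 (mod 82).
So h is injective.
We now compute 47⁻¹ mod 82 explicitly. Euclid's algorithm: 82 = 1·47 + 35, 47 = 1·35 + 12, 35 = 2·12 + 11, 12 = 1·11 + 1; back-substituting gives 1 = 7·47 − 4·82, so 47⁻¹ ≡ 7 (mod 82).
Since h is injective, we compute h⁻¹(65): solve 47x + 43 ≡ 65 (mod 82), i.e. 47x ≡ 22 (mod 82).
Multiplying by 47⁻¹ = 7 gives x ≡ 7·22 = 154 = 1·82 + 72 ≡ 72 (mod 82).
Check: h(72) = 47·72 + 43 = 3427 = 41·82 + 65 ≡ 65 (mod 82).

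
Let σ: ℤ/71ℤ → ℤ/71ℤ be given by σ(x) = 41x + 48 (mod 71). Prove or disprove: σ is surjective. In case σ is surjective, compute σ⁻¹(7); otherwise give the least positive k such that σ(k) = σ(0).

Recall: σ is surjective if every y in the codomain equals σ(x) for some x in the domain.
Since gcd(41, 71) = 1, 41 is invertible modulo 71. Euclid's algorithm: 71 = 1·41 + 30, 41 = 1·30 + 11, 30 = 2·11 + 8, 11 = 1·8 + 3, 8 = 2·3 + 2, 3 = 1·2 + 1; back-substituting gives 1 = 26·41 − 15·71, so 41⁻¹ ≡ 26 (mod 71).
Then y ↦ 26(y − 48) is a two-sided inverse to σ, so every y ∈ ℤ/71ℤ has a preimage.
So σ is surjective.
Since σ is surjective, we find σ⁻¹(7): we need 41x ≡ 7 − 48 ≡ 30 (mod 71). Using 41⁻¹ = 26: x ≡ 26·30 = 780 = 10·71 + 70, so x = 70.
Check: σ(70) = 41·70 + 48 = 2918 = 41·71 + 7 ≡ 7 (mod 71).

70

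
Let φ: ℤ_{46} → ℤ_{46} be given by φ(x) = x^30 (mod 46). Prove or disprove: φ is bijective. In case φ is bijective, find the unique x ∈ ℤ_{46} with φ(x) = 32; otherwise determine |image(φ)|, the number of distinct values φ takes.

φ(22): Repeated squaring mod 46: 22^1 ≡ 22, 22^2 ≡ 22² = 484 ≡ 24, 22^4 ≡ 24² = 576 ≡ 24, 22^8 ≡ 24² = 576 ≡ 24, 22^16 ≡ 24² = 576 ≡ 24. Since 30 = 16 + 8 + 4 + 2, 22^30 ≡ 24·24·24·24: 24·24 = 576 ≡ 24, then 24·24 = 576 ≡ 24, then 24·24 = 576 ≡ 24. So 22^30 ≡ 24 (mod 46).
φ(24): Repeated squaring mod 46: 24^1 ≡ 24, 24^2 ≡ 24² = 576 ≡ 24, 24^4 ≡ 24² = 576 ≡ 24, 24^8 ≡ 24² = 576 ≡ 24, 24^16 ≡ 24² = 576 ≡ 24. Since 30 = 16 + 8 + 4 + 2, 24^30 ≡ 24·24·24·24: 24·24 = 576 ≡ 24, then 24·24 = 576 ≡ 24, then 24·24 = 576 ≡ 24. So 24^30 ≡ 24 (mod 46).
So φ(22) = φ(24) = 24 while 22 ≠ 24, hence φ is not injective, hence not bijective.
Since φ is not bijective, we determine |image(φ)|. Computing x^30 mod 46 for each x (by repeated squaring, reducing mod 46 at every step), the values φ(0), φ(1), …, φ(45) are: 0, 1, 26, 29, 32, 39, 18, 35, 4, 13, 2, 31, 8, 25, 36, 27, 12, 41, 16, 9, 6, 3, 24, 23, 24, 3, 6, 9, 16, 41, 12, 27, 36, 25, 8, 31, 2, 13, 4, 35, 18, 39, 32, 29, 26, 1.
The distinct values are {0, 1, 2, 3, 4, 6, 8, 9, 12, 13, 16, 18, 23, 24, 25, 26, 27, 29, 31, 32, 35, 36, 39, 41}; there are 24 of them.

24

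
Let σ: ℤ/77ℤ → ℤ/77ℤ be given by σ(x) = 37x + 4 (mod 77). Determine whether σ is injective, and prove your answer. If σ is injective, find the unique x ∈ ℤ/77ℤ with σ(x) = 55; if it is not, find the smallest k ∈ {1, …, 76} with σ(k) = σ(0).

Recall that σ is injective if σ(s) = σ(t) implies s = t.
Suppose σ(s) = σ(t) in ℤ/77ℤ. Then 37s + 4 ≡ 37t + 4 (mod 77), therefore 37(s − t) ≡ 0 (mod 77).
Since gcd(37, 77) = 1, 37 is invertible modulo 77, thus s − t ≡ 0 (mod 77), i.e. s = t.
Thus σ is injective.
We now compute 37⁻¹ mod 77 explicitly. Euclid's algorithm: 77 = 2·37 + 3, 37 = 12·3 + 1; back-substituting gives 1 = 25·37 − 12·77, so 37⁻¹ ≡ 25 (mod 77).
Since σ is injective, we compute σ⁻¹(55): solve 37x + 4 ≡ 55 (mod 77), i.e. 37x ≡ 51 (mod 77).
Multiplying by 37⁻¹ = 25 gives x ≡ 25·51 = 1275 = 16·77 + 43 ≡ 43 (mod 77).
Check: σ(43) = 37·43 + 4 = 1595 = 20·77 + 55 ≡ 55 (mod 77).

43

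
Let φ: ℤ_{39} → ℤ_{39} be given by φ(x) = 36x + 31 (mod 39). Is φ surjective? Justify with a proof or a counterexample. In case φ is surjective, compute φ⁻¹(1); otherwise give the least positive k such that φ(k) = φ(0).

13

Since gcd(36, 39) = 3, we have 36x ≡ 0 (mod 3) for all x, so φ(x) ≡ 1 (mod 3).
But 0 ≢ 1 (mod 3), so 0 ∈ ℤ_{39} has no preimage. So φ is not surjective.
Since φ is not surjective, we find the least positive k with φ(k) = φ(0): this means 36k ≡ 0 (mod 39), i.e. 39 ∣ 36k. Since gcd(36, 39) = 3, dividing through by 3 this holds exactly when 13 ∣ 12k, and as gcd(12, 13) = 1, exactly when 13 ∣ k.
The smallest positive such k is 13.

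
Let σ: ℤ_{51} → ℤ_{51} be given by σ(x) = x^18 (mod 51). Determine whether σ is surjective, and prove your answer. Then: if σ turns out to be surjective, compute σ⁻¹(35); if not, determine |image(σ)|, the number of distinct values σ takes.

σ(7): Repeated squaring mod 51: 7^1 ≡ 7, 7^2 ≡ 7² = 49, 7^4 ≡ 49² = 2401 ≡ 4, 7^8 ≡ 4² = 16, 7^16 ≡ 16² = 256 ≡ 1. Since 18 = 16 + 2, 7^18 ≡ 1·49: 1·49 = 49. So 7^18 ≡ 49 (mod 51).
σ(10): Repeated squaring mod 51: 10^1 ≡ 10, 10^2 ≡ 10² = 100 ≡ 49, 10^4 ≡ 49² = 2401 ≡ 4, 10^8 ≡ 4² = 16, 10^16 ≡ 16² = 256 ≡ 1. Since 18 = 16 + 2, 10^18 ≡ 1·49: 1·49 = 49. So 10^18 ≡ 49 (mod 51).
So σ(7) = σ(10) = 49 while 7 ≠ 10, so σ is not injective.
A non-injective map from the 51-element set ℤ_{51} to itself takes at most 50 distinct values, so it cannot be surjective. So σ is not surjective.
Since σ is not surjective, we determine |image(σ)|. Computing x^18 mod 51 for each x (by repeated squaring, reducing mod 51 at every step), the values σ(0), σ(1), …, σ(50) are: 0, 1, 4, 9, 16, 25, 36, 49, 13, 30, 49, 19, 42, 16, 43, 21, 1, 34, 18, 4, 43, 33, 25, 19, 15, 13, 13, 15, 19, 25, 33, 43, 4, 18, 34, 1, 21, 43, 16, 42, 19, 49, 30, 13, 49, 36, 25, 16, 9, 4, 1.
The distinct values are {0, 1, 4, 9, 13, 15, 16, 18, 19, 21, 25, 30, 33, 34, 36, 42, 43, 49}; there are 18 of them.

18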